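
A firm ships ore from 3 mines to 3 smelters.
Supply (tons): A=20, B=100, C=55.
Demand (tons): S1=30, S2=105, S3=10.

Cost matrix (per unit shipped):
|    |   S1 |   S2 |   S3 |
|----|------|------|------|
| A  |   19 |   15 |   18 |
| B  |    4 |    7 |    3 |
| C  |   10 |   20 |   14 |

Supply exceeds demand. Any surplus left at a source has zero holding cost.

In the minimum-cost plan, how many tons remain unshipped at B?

0

Minimum-cost shipments:
  A to S2: 15 × 15 = 225
  B to S2: 90 × 7 = 630
  B to S3: 10 × 3 = 30
  C to S1: 30 × 10 = 300
Total cost = 1185.
B ships 100 of its 100, leaving 0.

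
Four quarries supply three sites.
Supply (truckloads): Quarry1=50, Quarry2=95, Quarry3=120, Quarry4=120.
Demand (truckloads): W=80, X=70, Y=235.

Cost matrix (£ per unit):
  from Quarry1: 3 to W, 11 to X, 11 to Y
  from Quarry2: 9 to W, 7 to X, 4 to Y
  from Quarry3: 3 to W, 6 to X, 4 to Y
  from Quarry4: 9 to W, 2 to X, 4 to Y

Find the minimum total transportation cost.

1320

An optimal shipping plan:
  Quarry1->W: 50 × £3 = £150
  Quarry2->Y: 95 × £4 = £380
  Quarry3->W: 30 × £3 = £90
  Quarry3->Y: 90 × £4 = £360
  Quarry4->X: 70 × £2 = £140
  Quarry4->Y: 50 × £4 = £200
Total = 150 + 380 + 90 + 360 + 140 + 200 = £1320.
(Supply check: Quarry1 ships 50; Quarry2 ships 95; Quarry3 ships 120; Quarry4 ships 120.)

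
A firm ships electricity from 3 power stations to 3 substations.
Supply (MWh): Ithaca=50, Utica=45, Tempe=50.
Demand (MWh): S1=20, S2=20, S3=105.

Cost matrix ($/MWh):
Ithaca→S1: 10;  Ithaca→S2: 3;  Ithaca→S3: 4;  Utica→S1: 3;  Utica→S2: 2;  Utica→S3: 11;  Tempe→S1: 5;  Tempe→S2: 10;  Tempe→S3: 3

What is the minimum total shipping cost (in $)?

One minimum-cost allocation:
  Ithaca→S3: 50 MWh
  Utica→S1: 20 MWh
  Utica→S2: 20 MWh
  Utica→S3: 5 MWh
  Tempe→S3: 50 MWh
Total cost = $505.
(Supply check: Ithaca ships 50; Utica ships 45; Tempe ships 50.)

505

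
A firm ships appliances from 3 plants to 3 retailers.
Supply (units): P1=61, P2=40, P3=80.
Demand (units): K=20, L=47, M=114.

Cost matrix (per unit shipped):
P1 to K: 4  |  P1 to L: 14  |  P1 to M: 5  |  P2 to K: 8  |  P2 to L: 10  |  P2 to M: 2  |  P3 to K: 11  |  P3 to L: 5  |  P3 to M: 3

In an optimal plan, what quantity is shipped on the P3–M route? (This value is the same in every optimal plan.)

33

Optimal shipments:
  P1–K: 20 × 4 = 80
  P1–M: 41 × 5 = 205
  P2–M: 40 × 2 = 80
  P3–L: 47 × 5 = 235
  P3–M: 33 × 3 = 99
Total cost = 699.
So P3→M carries 33 units.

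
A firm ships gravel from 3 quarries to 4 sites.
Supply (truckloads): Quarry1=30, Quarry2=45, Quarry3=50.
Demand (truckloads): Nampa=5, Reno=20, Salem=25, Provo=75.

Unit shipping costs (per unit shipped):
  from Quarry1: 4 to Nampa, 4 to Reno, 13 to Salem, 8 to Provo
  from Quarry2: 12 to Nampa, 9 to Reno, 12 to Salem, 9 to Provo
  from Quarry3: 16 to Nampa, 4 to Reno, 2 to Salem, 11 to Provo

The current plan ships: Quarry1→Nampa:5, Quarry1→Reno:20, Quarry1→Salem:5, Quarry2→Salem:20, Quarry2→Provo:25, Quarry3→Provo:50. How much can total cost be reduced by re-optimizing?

370

Current plan cost = 5·4 + 20·4 + 5·13 + 20·12 + 25·9 + 50·11 = 1180.
Optimal plan:
  Quarry1→Nampa: 5 truckloads
  Quarry1→Provo: 25 truckloads
  Quarry2→Provo: 45 truckloads
  Quarry3→Reno: 20 truckloads
  Quarry3→Salem: 25 truckloads
  Quarry3→Provo: 5 truckloads
Optimal cost = 810.
Saving = 1180 − 810 = 370.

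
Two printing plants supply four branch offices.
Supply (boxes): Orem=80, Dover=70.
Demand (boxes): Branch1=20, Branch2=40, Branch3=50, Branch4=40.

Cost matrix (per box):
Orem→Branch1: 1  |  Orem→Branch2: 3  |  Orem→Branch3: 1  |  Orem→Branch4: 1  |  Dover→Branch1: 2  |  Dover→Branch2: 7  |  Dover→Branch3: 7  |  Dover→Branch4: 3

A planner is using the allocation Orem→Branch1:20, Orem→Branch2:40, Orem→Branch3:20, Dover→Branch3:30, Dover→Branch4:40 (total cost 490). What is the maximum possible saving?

Current plan cost = 20·1 + 40·3 + 20·1 + 30·7 + 40·3 = 490.
Optimal plan:
  Orem–Branch2: 30 boxes
  Orem–Branch3: 50 boxes
  Dover–Branch1: 20 boxes
  Dover–Branch2: 10 boxes
  Dover–Branch4: 40 boxes
Optimal cost = 370.
Saving = 490 − 370 = 120.

120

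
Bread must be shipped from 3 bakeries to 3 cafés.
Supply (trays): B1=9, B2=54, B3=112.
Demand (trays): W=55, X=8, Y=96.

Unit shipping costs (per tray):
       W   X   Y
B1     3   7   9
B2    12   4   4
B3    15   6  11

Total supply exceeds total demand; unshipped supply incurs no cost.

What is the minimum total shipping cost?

1443

A cheapest plan:
  B1–W: 9 × 3 = 27
  B2–Y: 54 × 4 = 216
  B3–W: 46 × 15 = 690
  B3–X: 8 × 6 = 48
  B3–Y: 42 × 11 = 462
Total = 27 + 216 + 690 + 48 + 462 = 1443.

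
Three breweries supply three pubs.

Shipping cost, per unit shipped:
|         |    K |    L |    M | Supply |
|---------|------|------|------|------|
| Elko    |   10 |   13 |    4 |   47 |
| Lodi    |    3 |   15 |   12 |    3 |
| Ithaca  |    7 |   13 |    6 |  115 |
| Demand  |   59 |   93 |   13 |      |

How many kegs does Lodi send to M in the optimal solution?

Optimal shipments:
  Elko to L: 34 × 13 = 442
  Elko to M: 13 × 4 = 52
  Lodi to K: 3 × 3 = 9
  Ithaca to K: 56 × 7 = 392
  Ithaca to L: 59 × 13 = 767
Total cost = 1662.
The route Lodi→M is not used.

0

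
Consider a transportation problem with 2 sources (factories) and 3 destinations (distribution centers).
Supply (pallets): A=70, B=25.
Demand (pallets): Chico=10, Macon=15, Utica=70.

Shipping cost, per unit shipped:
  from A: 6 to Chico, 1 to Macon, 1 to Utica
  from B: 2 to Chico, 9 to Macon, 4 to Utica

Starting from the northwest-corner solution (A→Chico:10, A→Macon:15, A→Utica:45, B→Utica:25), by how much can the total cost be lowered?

Current plan cost = 10·6 + 15·1 + 45·1 + 25·4 = 220.
Optimal plan:
  A to Macon: 15 pallets
  A to Utica: 55 pallets
  B to Chico: 10 pallets
  B to Utica: 15 pallets
Optimal cost = 150.
Saving = 220 − 150 = 70.

70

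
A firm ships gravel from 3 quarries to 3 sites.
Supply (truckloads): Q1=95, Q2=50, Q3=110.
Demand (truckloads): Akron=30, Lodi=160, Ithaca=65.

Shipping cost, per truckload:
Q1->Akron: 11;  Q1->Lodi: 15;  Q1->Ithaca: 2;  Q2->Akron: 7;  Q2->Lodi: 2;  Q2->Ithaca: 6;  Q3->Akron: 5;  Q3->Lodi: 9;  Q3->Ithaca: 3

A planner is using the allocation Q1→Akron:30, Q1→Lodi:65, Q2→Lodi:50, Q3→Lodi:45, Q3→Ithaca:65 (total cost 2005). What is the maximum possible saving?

Current plan cost = 30·11 + 65·15 + 50·2 + 45·9 + 65·3 = 2005.
Optimal plan:
  Q1–Lodi: 30 × 15 = 450
  Q1–Ithaca: 65 × 2 = 130
  Q2–Lodi: 50 × 2 = 100
  Q3–Akron: 30 × 5 = 150
  Q3–Lodi: 80 × 9 = 720
Optimal cost = 1550.
Saving = 2005 − 1550 = 455.

455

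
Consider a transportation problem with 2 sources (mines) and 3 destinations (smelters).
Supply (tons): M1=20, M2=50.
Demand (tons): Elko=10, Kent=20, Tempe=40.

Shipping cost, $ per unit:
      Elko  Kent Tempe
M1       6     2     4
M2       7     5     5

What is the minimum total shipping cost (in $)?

An optimal shipping plan:
  M1 to Kent: 20 × $2 = $40
  M2 to Elko: 10 × $7 = $70
  M2 to Tempe: 40 × $5 = $200
Total = 40 + 70 + 200 = $310.

310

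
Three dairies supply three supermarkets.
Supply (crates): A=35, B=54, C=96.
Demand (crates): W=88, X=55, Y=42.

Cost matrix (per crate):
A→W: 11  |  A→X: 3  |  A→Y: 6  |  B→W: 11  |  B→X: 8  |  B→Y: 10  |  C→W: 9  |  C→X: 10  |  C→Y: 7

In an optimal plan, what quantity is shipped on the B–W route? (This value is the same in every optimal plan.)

Solving gives:
  A->X: 35 × 3 = 105
  B->W: 34 × 11 = 374
  B->X: 20 × 8 = 160
  C->W: 54 × 9 = 486
  C->Y: 42 × 7 = 294
Total cost = 1419.
So B→W carries 34 crates.

34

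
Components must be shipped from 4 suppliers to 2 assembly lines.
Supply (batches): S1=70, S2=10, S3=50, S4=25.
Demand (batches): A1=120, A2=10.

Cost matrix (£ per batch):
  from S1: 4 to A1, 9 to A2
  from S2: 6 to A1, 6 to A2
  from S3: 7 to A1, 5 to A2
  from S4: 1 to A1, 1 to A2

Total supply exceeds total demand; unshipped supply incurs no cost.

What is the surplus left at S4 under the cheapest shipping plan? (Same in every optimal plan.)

Minimum-cost shipments:
  S1 to A1: 70 × £4 = £280
  S2 to A1: 10 × £6 = £60
  S3 to A1: 15 × £7 = £105
  S3 to A2: 10 × £5 = £50
  S4 to A1: 25 × £1 = £25
Total cost = £520.
S4 ships 25 of its 25, leaving 0.

0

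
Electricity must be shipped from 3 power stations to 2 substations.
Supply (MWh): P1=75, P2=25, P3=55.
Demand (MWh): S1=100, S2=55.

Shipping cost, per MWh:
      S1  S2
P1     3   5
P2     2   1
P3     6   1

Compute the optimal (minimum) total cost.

Optimal allocation:
  P1 to S1: 75 × 3 = 225
  P2 to S1: 25 × 2 = 50
  P3 to S2: 55 × 1 = 55
Total = 225 + 50 + 55 = 330.
(Supply check: P1 ships 75; P2 ships 25; P3 ships 55.)

330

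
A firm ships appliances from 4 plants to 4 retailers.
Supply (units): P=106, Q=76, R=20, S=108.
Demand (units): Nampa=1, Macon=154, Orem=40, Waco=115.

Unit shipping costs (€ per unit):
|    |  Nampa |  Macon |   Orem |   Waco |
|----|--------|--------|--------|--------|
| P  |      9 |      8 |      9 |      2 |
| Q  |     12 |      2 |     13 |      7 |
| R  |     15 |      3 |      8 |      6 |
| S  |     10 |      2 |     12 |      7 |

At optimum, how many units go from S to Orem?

The minimum-cost plan:
  P–Waco: 106 × €2 = €212
  Q–Macon: 67 × €2 = €134
  Q–Waco: 9 × €7 = €63
  R–Orem: 20 × €8 = €160
  S–Nampa: 1 × €10 = €10
  S–Macon: 87 × €2 = €174
  S–Orem: 20 × €12 = €240
Total cost = €993.
So S→Orem carries 20 units.

20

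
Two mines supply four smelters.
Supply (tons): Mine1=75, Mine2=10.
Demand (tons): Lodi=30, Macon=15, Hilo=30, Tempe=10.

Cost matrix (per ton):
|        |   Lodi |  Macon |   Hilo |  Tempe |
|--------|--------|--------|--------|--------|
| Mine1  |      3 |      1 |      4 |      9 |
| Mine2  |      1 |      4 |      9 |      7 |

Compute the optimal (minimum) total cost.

295

A cheapest plan:
  Mine1→Lodi: 20 × 3 = 60
  Mine1→Macon: 15 × 1 = 15
  Mine1→Hilo: 30 × 4 = 120
  Mine1→Tempe: 10 × 9 = 90
  Mine2→Lodi: 10 × 1 = 10
Total = 60 + 15 + 120 + 90 + 10 = 295.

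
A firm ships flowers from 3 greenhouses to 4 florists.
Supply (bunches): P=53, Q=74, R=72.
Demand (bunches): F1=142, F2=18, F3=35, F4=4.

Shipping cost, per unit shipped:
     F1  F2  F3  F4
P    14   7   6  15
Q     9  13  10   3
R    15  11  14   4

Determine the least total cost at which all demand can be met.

A cheapest plan:
  P→F2: 18 × 7 = 126
  P→F3: 35 × 6 = 210
  Q→F1: 74 × 9 = 666
  R→F1: 68 × 15 = 1020
  R→F4: 4 × 4 = 16
Total = 126 + 210 + 666 + 1020 + 16 = 2038.
(Supply check: P ships 53; Q ships 74; R ships 72.)

2038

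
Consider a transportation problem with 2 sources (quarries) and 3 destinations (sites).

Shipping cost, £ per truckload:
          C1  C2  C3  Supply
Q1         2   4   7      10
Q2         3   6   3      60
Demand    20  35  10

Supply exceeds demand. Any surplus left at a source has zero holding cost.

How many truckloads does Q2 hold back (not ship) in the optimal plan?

5

An optimal plan:
  Q1 to C2: 10 × £4 = £40
  Q2 to C1: 20 × £3 = £60
  Q2 to C2: 25 × £6 = £150
  Q2 to C3: 10 × £3 = £30
Total cost = £280.
Q2 ships 55 of its 60, leaving 5.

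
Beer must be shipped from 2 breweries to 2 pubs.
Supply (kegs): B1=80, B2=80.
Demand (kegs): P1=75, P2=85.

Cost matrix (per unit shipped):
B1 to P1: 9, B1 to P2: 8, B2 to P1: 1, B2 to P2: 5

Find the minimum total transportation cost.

740

One minimum-cost allocation:
  B1–P2: 80 × 8 = 640
  B2–P1: 75 × 1 = 75
  B2–P2: 5 × 5 = 25
Total = 640 + 75 + 25 = 740.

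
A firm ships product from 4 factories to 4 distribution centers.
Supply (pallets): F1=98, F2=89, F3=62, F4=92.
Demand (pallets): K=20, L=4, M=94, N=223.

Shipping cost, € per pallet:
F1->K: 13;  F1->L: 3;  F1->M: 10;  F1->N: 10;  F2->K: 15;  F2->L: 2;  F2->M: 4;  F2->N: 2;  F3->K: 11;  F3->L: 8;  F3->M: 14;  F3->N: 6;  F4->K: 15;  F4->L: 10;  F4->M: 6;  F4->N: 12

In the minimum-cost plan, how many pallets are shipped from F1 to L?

4

Optimal shipments:
  F1->K: 20 pallets
  F1->L: 4 pallets
  F1->M: 2 pallets
  F1->N: 72 pallets
  F2->N: 89 pallets
  F3->N: 62 pallets
  F4->M: 92 pallets
Total cost = €2114.
So F1→L carries 4 pallets.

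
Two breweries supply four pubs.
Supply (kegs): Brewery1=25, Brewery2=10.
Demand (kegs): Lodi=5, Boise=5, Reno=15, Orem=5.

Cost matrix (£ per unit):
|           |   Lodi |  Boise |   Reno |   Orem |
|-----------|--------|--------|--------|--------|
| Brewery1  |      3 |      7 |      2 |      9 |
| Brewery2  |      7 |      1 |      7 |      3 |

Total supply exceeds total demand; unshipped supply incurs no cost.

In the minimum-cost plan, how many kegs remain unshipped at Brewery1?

Minimum-cost shipments:
  Brewery1→Lodi: 5 × £3 = £15
  Brewery1→Reno: 15 × £2 = £30
  Brewery2→Boise: 5 × £1 = £5
  Brewery2→Orem: 5 × £3 = £15
Total cost = £65.
Brewery1 ships 20 of its 25, leaving 5.

5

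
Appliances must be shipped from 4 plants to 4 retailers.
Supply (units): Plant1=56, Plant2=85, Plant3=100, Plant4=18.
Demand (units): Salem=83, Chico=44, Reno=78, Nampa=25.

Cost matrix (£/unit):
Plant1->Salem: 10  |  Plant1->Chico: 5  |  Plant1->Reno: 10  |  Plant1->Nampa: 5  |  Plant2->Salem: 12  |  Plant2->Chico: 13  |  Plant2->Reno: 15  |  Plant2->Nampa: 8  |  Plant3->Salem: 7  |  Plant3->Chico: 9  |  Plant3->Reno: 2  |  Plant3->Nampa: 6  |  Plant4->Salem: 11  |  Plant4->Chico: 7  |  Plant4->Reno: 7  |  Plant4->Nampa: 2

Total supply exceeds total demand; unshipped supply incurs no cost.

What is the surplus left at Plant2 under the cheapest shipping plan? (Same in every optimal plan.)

29

An optimal plan:
  Plant1 to Salem: 5 × £10 = £50
  Plant1 to Chico: 44 × £5 = £220
  Plant1 to Nampa: 7 × £5 = £35
  Plant2 to Salem: 56 × £12 = £672
  Plant3 to Salem: 22 × £7 = £154
  Plant3 to Reno: 78 × £2 = £156
  Plant4 to Nampa: 18 × £2 = £36
Total cost = £1323.
Plant2 ships 56 of its 85, leaving 29.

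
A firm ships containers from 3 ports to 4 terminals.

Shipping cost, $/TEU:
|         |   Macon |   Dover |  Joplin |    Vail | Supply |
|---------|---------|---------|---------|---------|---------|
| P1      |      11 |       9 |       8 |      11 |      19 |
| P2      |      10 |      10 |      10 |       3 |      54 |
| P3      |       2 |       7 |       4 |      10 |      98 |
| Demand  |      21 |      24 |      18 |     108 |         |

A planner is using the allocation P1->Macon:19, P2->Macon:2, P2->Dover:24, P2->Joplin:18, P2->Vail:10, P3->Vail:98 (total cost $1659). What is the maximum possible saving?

656

Current plan cost = 19·11 + 2·10 + 24·10 + 18·10 + 10·3 + 98·10 = $1659.
Optimal plan:
  P1→Vail: 19 × $11 = $209
  P2→Vail: 54 × $3 = $162
  P3→Macon: 21 × $2 = $42
  P3→Dover: 24 × $7 = $168
  P3→Joplin: 18 × $4 = $72
  P3→Vail: 35 × $10 = $350
Optimal cost = $1003.
Saving = 1659 − 1003 = $656.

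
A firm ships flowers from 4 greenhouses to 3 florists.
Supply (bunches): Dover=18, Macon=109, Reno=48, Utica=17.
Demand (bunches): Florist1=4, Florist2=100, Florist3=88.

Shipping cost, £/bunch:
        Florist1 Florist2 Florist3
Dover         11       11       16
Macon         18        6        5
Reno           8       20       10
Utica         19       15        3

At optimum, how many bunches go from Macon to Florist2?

82

Optimal shipments:
  Dover–Florist2: 18 × £11 = £198
  Macon–Florist2: 82 × £6 = £492
  Macon–Florist3: 27 × £5 = £135
  Reno–Florist1: 4 × £8 = £32
  Reno–Florist3: 44 × £10 = £440
  Utica–Florist3: 17 × £3 = £51
Total cost = £1348.
So Macon→Florist2 carries 82 bunches.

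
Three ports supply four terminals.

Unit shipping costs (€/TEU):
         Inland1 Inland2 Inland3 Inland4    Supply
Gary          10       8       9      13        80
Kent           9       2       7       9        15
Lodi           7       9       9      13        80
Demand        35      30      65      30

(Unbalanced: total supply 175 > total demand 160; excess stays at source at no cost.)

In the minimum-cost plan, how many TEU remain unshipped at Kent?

0

An optimal plan:
  Gary→Inland2: 15 × €8 = €120
  Gary→Inland3: 65 × €9 = €585
  Kent→Inland2: 15 × €2 = €30
  Lodi→Inland1: 35 × €7 = €245
  Lodi→Inland4: 30 × €13 = €390
Total cost = €1370.
Kent ships 15 of its 15, leaving 0.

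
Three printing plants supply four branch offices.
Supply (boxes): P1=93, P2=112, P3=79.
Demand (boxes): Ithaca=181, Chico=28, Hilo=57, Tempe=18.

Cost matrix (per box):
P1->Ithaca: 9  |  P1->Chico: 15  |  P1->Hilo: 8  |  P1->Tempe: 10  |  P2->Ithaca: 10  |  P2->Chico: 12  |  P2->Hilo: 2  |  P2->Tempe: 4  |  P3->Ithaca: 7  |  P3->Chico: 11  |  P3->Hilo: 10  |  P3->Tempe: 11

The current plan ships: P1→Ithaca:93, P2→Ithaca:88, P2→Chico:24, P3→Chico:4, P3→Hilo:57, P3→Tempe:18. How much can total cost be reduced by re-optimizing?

Current plan cost = 93·9 + 88·10 + 24·12 + 4·11 + 57·10 + 18·11 = 2817.
Optimal plan:
  P1→Ithaca: 93 boxes
  P2→Ithaca: 9 boxes
  P2→Chico: 28 boxes
  P2→Hilo: 57 boxes
  P2→Tempe: 18 boxes
  P3→Ithaca: 79 boxes
Optimal cost = 2002.
Saving = 2817 − 2002 = 815.

815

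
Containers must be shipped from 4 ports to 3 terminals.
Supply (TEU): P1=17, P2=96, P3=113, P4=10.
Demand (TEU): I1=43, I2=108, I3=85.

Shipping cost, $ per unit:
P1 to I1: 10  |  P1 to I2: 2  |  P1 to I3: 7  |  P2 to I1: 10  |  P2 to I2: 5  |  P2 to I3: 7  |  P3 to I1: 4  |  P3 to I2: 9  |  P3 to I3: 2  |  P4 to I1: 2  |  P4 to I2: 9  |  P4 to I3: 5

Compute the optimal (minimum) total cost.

An optimal shipping plan:
  P1->I2: 17 × $2 = $34
  P2->I2: 91 × $5 = $455
  P2->I3: 5 × $7 = $35
  P3->I1: 33 × $4 = $132
  P3->I3: 80 × $2 = $160
  P4->I1: 10 × $2 = $20
Total = 34 + 455 + 35 + 132 + 160 + 20 = $836.

836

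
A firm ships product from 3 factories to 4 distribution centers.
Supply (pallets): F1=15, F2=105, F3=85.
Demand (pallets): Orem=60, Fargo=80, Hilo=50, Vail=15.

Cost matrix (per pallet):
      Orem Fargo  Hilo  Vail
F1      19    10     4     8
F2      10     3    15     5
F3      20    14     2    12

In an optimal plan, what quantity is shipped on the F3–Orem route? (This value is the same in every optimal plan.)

35

The minimum-cost plan:
  F1 to Vail: 15 × 8 = 120
  F2 to Orem: 25 × 10 = 250
  F2 to Fargo: 80 × 3 = 240
  F3 to Orem: 35 × 20 = 700
  F3 to Hilo: 50 × 2 = 100
Total cost = 1410.
So F3→Orem carries 35 pallets.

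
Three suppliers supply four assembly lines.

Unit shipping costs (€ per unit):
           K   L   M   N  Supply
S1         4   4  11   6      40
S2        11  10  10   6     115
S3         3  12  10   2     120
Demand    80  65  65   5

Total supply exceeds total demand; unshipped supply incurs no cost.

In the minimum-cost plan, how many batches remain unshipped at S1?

An optimal plan:
  S1->L: 40 × €4 = €160
  S2->L: 25 × €10 = €250
  S2->M: 30 × €10 = €300
  S3->K: 80 × €3 = €240
  S3->M: 35 × €10 = €350
  S3->N: 5 × €2 = €10
Total cost = €1310.
S1 ships 40 of its 40, leaving 0.

0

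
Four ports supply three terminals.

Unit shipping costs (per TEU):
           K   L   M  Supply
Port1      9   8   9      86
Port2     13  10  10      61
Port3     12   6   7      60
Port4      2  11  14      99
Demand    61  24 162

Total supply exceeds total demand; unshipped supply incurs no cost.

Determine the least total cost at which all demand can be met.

1692

A cheapest plan:
  Port1–L: 24 × 8 = 192
  Port1–M: 62 × 9 = 558
  Port2–M: 40 × 10 = 400
  Port3–M: 60 × 7 = 420
  Port4–K: 61 × 2 = 122
Total = 192 + 558 + 400 + 420 + 122 = 1692.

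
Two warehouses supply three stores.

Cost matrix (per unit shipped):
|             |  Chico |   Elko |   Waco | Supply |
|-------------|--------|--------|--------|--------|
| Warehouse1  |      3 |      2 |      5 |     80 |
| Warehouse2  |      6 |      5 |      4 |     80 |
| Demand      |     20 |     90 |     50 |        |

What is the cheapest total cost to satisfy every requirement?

530

Optimal allocation:
  Warehouse1->Chico: 20 units
  Warehouse1->Elko: 60 units
  Warehouse2->Elko: 30 units
  Warehouse2->Waco: 50 units
Total cost = 530.
(Supply check: Warehouse1 ships 80; Warehouse2 ships 80.)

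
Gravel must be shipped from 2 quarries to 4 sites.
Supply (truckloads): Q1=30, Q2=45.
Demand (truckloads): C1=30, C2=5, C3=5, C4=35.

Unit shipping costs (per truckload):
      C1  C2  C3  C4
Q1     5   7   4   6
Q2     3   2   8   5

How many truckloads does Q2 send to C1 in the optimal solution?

Optimal shipments:
  Q1→C3: 5 truckloads
  Q1→C4: 25 truckloads
  Q2→C1: 30 truckloads
  Q2→C2: 5 truckloads
  Q2→C4: 10 truckloads
Total cost = 320.
So Q2→C1 carries 30 truckloads.

30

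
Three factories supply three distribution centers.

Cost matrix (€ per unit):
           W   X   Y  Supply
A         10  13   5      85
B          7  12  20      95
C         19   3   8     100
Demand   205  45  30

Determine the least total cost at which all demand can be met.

Optimal allocation:
  A→W: 85 × €10 = €850
  B→W: 95 × €7 = €665
  C→W: 25 × €19 = €475
  C→X: 45 × €3 = €135
  C→Y: 30 × €8 = €240
Total = 850 + 665 + 475 + 135 + 240 = €2365.
(Supply check: A ships 85; B ships 95; C ships 100.)

2365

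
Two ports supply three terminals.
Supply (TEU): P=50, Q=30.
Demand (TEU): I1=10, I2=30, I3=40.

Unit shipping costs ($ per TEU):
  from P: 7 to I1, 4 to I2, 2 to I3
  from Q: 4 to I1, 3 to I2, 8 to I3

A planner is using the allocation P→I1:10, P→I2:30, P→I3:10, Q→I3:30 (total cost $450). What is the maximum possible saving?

230

Current plan cost = 10·7 + 30·4 + 10·2 + 30·8 = $450.
Optimal plan:
  P→I2: 10 TEU
  P→I3: 40 TEU
  Q→I1: 10 TEU
  Q→I2: 20 TEU
Optimal cost = $220.
Saving = 450 − 220 = $230.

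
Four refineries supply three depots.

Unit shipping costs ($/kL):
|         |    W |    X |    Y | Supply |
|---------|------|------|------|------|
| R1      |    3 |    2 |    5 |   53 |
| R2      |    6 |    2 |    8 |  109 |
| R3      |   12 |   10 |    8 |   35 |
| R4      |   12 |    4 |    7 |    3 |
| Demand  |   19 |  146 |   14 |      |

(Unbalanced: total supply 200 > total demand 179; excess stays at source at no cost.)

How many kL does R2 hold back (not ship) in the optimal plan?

An optimal plan:
  R1→W: 19 kL
  R1→X: 34 kL
  R2→X: 109 kL
  R3→Y: 14 kL
  R4→X: 3 kL
Total cost = $467.
R2 ships 109 of its 109, leaving 0.

0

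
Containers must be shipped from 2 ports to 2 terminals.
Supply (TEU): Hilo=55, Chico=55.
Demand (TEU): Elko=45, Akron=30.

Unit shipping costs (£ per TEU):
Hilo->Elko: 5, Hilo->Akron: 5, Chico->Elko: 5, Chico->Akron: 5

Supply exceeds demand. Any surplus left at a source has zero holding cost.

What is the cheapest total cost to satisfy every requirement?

375

Optimal allocation:
  Hilo->Elko: 45 × £5 = £225
  Hilo->Akron: 10 × £5 = £50
  Chico->Akron: 20 × £5 = £100
Total = 225 + 50 + 100 = £375.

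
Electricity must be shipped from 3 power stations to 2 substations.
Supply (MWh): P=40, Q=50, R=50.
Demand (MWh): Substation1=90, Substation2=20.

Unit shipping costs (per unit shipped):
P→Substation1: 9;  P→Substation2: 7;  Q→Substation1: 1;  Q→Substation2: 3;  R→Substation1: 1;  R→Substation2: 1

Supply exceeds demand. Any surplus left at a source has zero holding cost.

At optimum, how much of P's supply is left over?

30

Minimum-cost shipments:
  P to Substation2: 10 MWh
  Q to Substation1: 50 MWh
  R to Substation1: 40 MWh
  R to Substation2: 10 MWh
Total cost = 170.
P ships 10 of its 40, leaving 30.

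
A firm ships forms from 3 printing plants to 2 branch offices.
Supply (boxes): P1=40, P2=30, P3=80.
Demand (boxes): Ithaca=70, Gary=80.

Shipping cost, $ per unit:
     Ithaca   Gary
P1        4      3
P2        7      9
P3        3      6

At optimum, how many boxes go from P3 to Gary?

10

Optimal shipments:
  P1 to Gary: 40 boxes
  P2 to Gary: 30 boxes
  P3 to Ithaca: 70 boxes
  P3 to Gary: 10 boxes
Total cost = $660.
So P3→Gary carries 10 boxes.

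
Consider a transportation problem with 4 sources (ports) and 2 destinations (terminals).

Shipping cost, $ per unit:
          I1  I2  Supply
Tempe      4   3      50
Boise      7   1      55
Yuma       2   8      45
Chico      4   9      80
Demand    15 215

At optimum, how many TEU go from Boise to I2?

Optimal shipments:
  Tempe→I2: 50 × $3 = $150
  Boise→I2: 55 × $1 = $55
  Yuma→I1: 15 × $2 = $30
  Yuma→I2: 30 × $8 = $240
  Chico→I2: 80 × $9 = $720
Total cost = $1195.
So Boise→I2 carries 55 TEU.

55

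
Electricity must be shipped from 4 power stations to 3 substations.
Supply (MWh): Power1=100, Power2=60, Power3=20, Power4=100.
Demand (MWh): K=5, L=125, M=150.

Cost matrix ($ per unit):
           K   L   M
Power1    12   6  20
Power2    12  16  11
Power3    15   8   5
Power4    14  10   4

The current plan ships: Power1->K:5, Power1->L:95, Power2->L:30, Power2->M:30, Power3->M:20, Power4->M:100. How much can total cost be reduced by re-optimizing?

90

Current plan cost = 5·12 + 95·6 + 30·16 + 30·11 + 20·5 + 100·4 = $1940.
Optimal plan:
  Power1->L: 100 MWh
  Power2->K: 5 MWh
  Power2->L: 5 MWh
  Power2->M: 50 MWh
  Power3->L: 20 MWh
  Power4->M: 100 MWh
Optimal cost = $1850.
Saving = 1940 − 1850 = $90.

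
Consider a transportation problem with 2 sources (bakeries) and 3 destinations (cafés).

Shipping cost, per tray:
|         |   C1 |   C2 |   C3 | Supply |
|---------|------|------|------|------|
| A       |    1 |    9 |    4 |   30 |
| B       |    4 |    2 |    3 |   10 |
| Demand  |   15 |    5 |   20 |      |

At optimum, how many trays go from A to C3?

The minimum-cost plan:
  A→C1: 15 × 1 = 15
  A→C3: 15 × 4 = 60
  B→C2: 5 × 2 = 10
  B→C3: 5 × 3 = 15
Total cost = 100.
So A→C3 carries 15 trays.

15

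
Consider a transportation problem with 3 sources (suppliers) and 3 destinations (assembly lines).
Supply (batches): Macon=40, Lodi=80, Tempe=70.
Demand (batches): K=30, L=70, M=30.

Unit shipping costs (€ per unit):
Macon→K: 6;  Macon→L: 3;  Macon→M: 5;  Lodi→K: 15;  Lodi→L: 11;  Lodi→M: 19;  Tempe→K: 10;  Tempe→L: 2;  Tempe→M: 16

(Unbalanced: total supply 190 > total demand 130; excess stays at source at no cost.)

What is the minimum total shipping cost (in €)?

One minimum-cost allocation:
  Macon->K: 10 batches
  Macon->M: 30 batches
  Lodi->K: 20 batches
  Tempe->L: 70 batches
Total cost = €650.

650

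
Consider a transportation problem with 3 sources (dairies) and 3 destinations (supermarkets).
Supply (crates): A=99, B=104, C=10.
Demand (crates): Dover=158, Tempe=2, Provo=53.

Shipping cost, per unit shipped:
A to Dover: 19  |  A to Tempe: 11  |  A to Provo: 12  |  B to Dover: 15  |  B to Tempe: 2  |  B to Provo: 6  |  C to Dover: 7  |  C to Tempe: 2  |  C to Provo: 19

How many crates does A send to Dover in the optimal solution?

Optimal shipments:
  A→Dover: 99 × 19 = 1881
  B→Dover: 49 × 15 = 735
  B→Tempe: 2 × 2 = 4
  B→Provo: 53 × 6 = 318
  C→Dover: 10 × 7 = 70
Total cost = 3008.
So A→Dover carries 99 crates.

99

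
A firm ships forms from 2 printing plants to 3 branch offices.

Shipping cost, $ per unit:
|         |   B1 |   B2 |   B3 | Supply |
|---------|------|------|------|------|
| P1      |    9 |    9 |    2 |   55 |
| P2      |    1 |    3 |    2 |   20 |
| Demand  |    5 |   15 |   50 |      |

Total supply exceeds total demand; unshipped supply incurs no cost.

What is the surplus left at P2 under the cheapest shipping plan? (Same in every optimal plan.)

0

Minimum-cost shipments:
  P1->B3: 50 boxes
  P2->B1: 5 boxes
  P2->B2: 15 boxes
Total cost = $150.
P2 ships 20 of its 20, leaving 0.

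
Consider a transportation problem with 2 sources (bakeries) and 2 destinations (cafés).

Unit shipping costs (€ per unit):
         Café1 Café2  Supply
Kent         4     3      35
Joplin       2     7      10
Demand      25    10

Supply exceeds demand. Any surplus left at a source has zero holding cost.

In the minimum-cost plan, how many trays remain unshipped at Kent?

10

Minimum-cost shipments:
  Kent→Café1: 15 × €4 = €60
  Kent→Café2: 10 × €3 = €30
  Joplin→Café1: 10 × €2 = €20
Total cost = €110.
Kent ships 25 of its 35, leaving 10.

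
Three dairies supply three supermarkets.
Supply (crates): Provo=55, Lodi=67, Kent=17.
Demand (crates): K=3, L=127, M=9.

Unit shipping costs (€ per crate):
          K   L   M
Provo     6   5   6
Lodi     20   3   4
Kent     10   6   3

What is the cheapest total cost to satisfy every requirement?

An optimal shipping plan:
  Provo to K: 3 crates
  Provo to L: 52 crates
  Lodi to L: 67 crates
  Kent to L: 8 crates
  Kent to M: 9 crates
Total cost = €554.

554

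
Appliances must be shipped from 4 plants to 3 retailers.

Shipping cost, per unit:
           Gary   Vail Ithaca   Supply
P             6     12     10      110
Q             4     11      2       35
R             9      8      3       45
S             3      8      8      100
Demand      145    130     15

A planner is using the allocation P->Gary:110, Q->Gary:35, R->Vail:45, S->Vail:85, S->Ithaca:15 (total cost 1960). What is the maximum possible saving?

105

Current plan cost = 110·6 + 35·4 + 45·8 + 85·8 + 15·8 = 1960.
Optimal plan:
  P to Gary: 110 units
  Q to Gary: 20 units
  Q to Ithaca: 15 units
  R to Vail: 45 units
  S to Gary: 15 units
  S to Vail: 85 units
Optimal cost = 1855.
Saving = 1960 − 1855 = 105.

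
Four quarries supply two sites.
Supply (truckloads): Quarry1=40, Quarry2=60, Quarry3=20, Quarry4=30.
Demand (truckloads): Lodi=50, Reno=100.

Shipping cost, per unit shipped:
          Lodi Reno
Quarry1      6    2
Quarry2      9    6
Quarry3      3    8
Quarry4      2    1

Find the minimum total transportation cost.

One minimum-cost allocation:
  Quarry1→Reno: 40 truckloads
  Quarry2→Reno: 60 truckloads
  Quarry3→Lodi: 20 truckloads
  Quarry4→Lodi: 30 truckloads
Total cost = 560.
(Supply check: Quarry1 ships 40; Quarry2 ships 60; Quarry3 ships 20; Quarry4 ships 30.)

560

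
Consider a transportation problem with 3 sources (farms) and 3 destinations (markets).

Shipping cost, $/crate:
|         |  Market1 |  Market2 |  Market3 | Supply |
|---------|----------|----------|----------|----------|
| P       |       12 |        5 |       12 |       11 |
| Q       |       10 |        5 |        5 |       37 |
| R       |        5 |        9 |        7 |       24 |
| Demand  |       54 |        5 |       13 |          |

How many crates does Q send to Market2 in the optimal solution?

0

The minimum-cost plan:
  P->Market1: 6 × $12 = $72
  P->Market2: 5 × $5 = $25
  Q->Market1: 24 × $10 = $240
  Q->Market3: 13 × $5 = $65
  R->Market1: 24 × $5 = $120
Total cost = $522.
The route Q→Market2 is not used.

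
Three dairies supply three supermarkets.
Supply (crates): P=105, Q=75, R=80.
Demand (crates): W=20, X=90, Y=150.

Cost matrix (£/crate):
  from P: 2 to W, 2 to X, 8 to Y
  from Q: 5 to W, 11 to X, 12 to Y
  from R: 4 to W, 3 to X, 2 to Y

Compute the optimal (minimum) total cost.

One minimum-cost allocation:
  P–X: 90 × £2 = £180
  P–Y: 15 × £8 = £120
  Q–W: 20 × £5 = £100
  Q–Y: 55 × £12 = £660
  R–Y: 80 × £2 = £160
Total = 180 + 120 + 100 + 660 + 160 = £1220.
(Supply check: P ships 105; Q ships 75; R ships 80.)

1220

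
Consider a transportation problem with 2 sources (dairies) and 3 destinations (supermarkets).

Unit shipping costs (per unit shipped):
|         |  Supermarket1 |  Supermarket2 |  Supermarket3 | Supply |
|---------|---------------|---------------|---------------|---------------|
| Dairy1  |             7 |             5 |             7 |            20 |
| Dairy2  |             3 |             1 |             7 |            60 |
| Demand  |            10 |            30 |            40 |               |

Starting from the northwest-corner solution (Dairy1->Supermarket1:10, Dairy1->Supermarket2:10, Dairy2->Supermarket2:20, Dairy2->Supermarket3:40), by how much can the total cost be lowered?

80

Current plan cost = 10·7 + 10·5 + 20·1 + 40·7 = 420.
Optimal plan:
  Dairy1–Supermarket3: 20 × 7 = 140
  Dairy2–Supermarket1: 10 × 3 = 30
  Dairy2–Supermarket2: 30 × 1 = 30
  Dairy2–Supermarket3: 20 × 7 = 140
Optimal cost = 340.
Saving = 420 − 340 = 80.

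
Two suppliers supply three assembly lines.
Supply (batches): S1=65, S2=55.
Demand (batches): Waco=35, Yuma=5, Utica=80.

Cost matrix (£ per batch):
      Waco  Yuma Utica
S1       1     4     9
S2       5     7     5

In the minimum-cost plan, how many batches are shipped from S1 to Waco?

Optimal shipments:
  S1->Waco: 35 × £1 = £35
  S1->Yuma: 5 × £4 = £20
  S1->Utica: 25 × £9 = £225
  S2->Utica: 55 × £5 = £275
Total cost = £555.
So S1→Waco carries 35 batches.

35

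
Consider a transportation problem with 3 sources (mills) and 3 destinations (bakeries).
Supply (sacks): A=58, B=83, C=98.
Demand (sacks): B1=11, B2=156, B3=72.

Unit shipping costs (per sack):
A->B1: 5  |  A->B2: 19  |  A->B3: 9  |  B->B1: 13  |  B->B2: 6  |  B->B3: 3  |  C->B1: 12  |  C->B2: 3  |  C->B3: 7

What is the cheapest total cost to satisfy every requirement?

Optimal allocation:
  A–B1: 11 × 5 = 55
  A–B3: 47 × 9 = 423
  B–B2: 58 × 6 = 348
  B–B3: 25 × 3 = 75
  C–B2: 98 × 3 = 294
Total = 55 + 423 + 348 + 75 + 294 = 1195.
(Supply check: A ships 58; B ships 83; C ships 98.)

1195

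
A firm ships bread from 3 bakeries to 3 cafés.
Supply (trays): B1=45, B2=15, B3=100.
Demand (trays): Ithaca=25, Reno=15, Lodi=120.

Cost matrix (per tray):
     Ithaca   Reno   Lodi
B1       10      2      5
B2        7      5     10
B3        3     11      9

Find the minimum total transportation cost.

A cheapest plan:
  B1→Lodi: 45 × 5 = 225
  B2→Reno: 15 × 5 = 75
  B3→Ithaca: 25 × 3 = 75
  B3→Lodi: 75 × 9 = 675
Total = 225 + 75 + 75 + 675 = 1050.

1050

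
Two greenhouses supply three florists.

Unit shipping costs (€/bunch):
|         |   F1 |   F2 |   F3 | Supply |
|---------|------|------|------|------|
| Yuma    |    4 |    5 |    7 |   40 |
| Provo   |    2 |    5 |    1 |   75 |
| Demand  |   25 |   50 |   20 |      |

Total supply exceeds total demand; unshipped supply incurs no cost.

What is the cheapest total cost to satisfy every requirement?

320

One minimum-cost allocation:
  Yuma->F2: 20 × €5 = €100
  Provo->F1: 25 × €2 = €50
  Provo->F2: 30 × €5 = €150
  Provo->F3: 20 × €1 = €20
Total = 100 + 50 + 150 + 20 = €320.
(Supply check: Yuma ships 20; Provo ships 75.)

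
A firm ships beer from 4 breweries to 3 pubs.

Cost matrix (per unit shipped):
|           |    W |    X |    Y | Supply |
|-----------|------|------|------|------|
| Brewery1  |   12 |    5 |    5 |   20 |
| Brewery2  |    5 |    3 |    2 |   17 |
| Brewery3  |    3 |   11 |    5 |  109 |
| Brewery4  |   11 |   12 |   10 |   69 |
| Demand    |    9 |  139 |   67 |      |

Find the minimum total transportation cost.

1704

Optimal allocation:
  Brewery1 to X: 20 kegs
  Brewery2 to X: 17 kegs
  Brewery3 to W: 9 kegs
  Brewery3 to X: 33 kegs
  Brewery3 to Y: 67 kegs
  Brewery4 to X: 69 kegs
Total cost = 1704.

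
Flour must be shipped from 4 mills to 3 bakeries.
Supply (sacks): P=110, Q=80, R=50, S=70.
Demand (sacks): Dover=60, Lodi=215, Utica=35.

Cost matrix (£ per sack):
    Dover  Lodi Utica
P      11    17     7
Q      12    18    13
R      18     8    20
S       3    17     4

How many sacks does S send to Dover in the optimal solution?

60

The minimum-cost plan:
  P to Lodi: 85 × £17 = £1445
  P to Utica: 25 × £7 = £175
  Q to Lodi: 80 × £18 = £1440
  R to Lodi: 50 × £8 = £400
  S to Dover: 60 × £3 = £180
  S to Utica: 10 × £4 = £40
Total cost = £3680.
So S→Dover carries 60 sacks.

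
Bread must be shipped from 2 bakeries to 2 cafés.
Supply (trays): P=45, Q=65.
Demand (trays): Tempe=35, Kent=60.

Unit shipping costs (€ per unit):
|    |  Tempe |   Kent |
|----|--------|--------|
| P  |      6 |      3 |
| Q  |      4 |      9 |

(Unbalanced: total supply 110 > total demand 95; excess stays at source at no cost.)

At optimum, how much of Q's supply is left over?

15

An optimal plan:
  P→Kent: 45 × €3 = €135
  Q→Tempe: 35 × €4 = €140
  Q→Kent: 15 × €9 = €135
Total cost = €410.
Q ships 50 of its 65, leaving 15.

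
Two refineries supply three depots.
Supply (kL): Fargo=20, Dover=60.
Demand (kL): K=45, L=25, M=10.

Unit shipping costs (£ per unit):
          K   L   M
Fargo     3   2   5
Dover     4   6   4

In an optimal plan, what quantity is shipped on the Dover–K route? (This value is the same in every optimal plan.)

45

Optimal shipments:
  Fargo→L: 20 kL
  Dover→K: 45 kL
  Dover→L: 5 kL
  Dover→M: 10 kL
Total cost = £290.
So Dover→K carries 45 kL.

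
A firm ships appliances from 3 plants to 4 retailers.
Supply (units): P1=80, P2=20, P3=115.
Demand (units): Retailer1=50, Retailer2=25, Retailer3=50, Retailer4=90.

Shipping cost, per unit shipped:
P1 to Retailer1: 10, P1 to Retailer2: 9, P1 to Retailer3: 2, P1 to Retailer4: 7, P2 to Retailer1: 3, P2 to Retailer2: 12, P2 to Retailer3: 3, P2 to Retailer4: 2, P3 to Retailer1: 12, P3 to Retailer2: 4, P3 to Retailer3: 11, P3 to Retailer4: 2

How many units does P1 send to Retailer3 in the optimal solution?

Optimal shipments:
  P1 to Retailer1: 30 × 10 = 300
  P1 to Retailer3: 50 × 2 = 100
  P2 to Retailer1: 20 × 3 = 60
  P3 to Retailer2: 25 × 4 = 100
  P3 to Retailer4: 90 × 2 = 180
Total cost = 740.
So P1→Retailer3 carries 50 units.

50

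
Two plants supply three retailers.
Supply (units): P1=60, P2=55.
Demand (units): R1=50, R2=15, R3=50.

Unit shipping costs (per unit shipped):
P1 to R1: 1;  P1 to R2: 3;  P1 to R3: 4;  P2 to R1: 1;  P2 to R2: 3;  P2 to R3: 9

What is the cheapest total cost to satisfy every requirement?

295

Optimal allocation:
  P1 to R1: 10 units
  P1 to R3: 50 units
  P2 to R1: 40 units
  P2 to R2: 15 units
Total cost = 295.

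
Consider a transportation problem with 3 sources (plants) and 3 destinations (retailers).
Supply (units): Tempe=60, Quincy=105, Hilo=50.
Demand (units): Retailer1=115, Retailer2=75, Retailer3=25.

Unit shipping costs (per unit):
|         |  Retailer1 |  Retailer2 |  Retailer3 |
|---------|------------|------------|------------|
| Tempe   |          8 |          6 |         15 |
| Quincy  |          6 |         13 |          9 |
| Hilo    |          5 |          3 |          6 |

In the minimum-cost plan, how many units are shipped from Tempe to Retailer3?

0

Solving gives:
  Tempe→Retailer2: 60 × 6 = 360
  Quincy→Retailer1: 105 × 6 = 630
  Hilo→Retailer1: 10 × 5 = 50
  Hilo→Retailer2: 15 × 3 = 45
  Hilo→Retailer3: 25 × 6 = 150
Total cost = 1235.
The route Tempe→Retailer3 is not used.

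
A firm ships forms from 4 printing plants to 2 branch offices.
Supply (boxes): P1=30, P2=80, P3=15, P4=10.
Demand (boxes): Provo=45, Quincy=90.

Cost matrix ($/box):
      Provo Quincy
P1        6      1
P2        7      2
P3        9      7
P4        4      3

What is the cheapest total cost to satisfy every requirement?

One minimum-cost allocation:
  P1->Quincy: 30 × $1 = $30
  P2->Provo: 20 × $7 = $140
  P2->Quincy: 60 × $2 = $120
  P3->Provo: 15 × $9 = $135
  P4->Provo: 10 × $4 = $40
Total = 30 + 140 + 120 + 135 + 40 = $465.

465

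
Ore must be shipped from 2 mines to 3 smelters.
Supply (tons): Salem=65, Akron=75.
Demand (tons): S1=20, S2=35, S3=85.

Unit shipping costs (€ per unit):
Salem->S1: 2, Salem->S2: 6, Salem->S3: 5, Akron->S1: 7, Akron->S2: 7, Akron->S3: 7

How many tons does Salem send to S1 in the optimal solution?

20

Solving gives:
  Salem->S1: 20 × €2 = €40
  Salem->S3: 45 × €5 = €225
  Akron->S2: 35 × €7 = €245
  Akron->S3: 40 × €7 = €280
Total cost = €790.
So Salem→S1 carries 20 tons.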